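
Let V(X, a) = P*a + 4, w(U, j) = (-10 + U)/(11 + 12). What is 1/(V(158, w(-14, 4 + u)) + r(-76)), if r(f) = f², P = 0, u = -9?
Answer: 1/5780 ≈ 0.00017301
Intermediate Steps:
w(U, j) = -10/23 + U/23 (w(U, j) = (-10 + U)/23 = (-10 + U)*(1/23) = -10/23 + U/23)
V(X, a) = 4 (V(X, a) = 0*a + 4 = 0 + 4 = 4)
1/(V(158, w(-14, 4 + u)) + r(-76)) = 1/(4 + (-76)²) = 1/(4 + 5776) = 1/5780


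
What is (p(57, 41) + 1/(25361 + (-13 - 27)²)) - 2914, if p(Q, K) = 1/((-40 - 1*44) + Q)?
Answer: -707088164/242649 ≈ -2914.0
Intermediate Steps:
p(Q, K) = 1/(-84 + Q) (p(Q, K) = 1/((-40 - 44) + Q) = 1/(-84 + Q))
(p(57, 41) + 1/(25361 + (-13 - 27)²)) - 2914 = (1/(-84 + 57) + 1/(25361 + (-13 - 27)²)) - 2914 = (1/(-27) + 1/(25361 + (-40)²)) - 2914 = (-1/27 + 1/(25361 + 1600)) - 2914 = (-1/27 + 1/26961) - 2914 = -8978/242649 - 2914 = -707088164/242649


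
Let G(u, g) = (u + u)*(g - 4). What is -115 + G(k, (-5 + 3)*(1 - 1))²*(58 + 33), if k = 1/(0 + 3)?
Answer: 4789/9 ≈ 532.11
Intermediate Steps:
k = ⅓ (k = 1/3 = ⅓ ≈ 0.33333)
G(u, g) = 2*u*(-4 + g) (G(u, g) = (2*u)*(-4 + g) = 2*u*(-4 + g))
-115 + G(k, (-5 + 3)*(1 - 1))²*(58 + 33) = -115 + (2*(⅓)*(-4 + (-5 + 3)*(1 - 1)))²*(58 + 33) = -115 + (2*(⅓)*(-4 - 2*0))²*91 = -115 + (2*(⅓)*(-4 + 0))²*91 = -115 + (2*(⅓)*(-4))²*91 = -115 + (-8/3)²*91 = -115 + (64/9)*91 = -115 + 5824/9 = 4789/9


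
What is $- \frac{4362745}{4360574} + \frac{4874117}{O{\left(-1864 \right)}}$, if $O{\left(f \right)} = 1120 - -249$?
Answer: $\frac{21247975265253}{5969625806} \approx 3559.3$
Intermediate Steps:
$O{\left(f \right)} = 1369$ ($O{\left(f \right)} = 1120 + 249 = 1369$)
$- \frac{4362745}{4360574} + \frac{4874117}{O{\left(-1864 \right)}} = - \frac{4362745}{4360574} + \frac{4874117}{1369} = \frac{21247975265253}{5969625806}$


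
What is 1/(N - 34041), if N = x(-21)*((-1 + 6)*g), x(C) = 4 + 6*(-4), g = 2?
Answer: -1/34241 ≈ -2.9205e-5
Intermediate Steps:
x(C) = -20 (x(C) = 4 - 24 = -20)
N = -200 (N = -20*(-1 + 6)*2 = -100*2 = -20*10 = -200)
1/(N - 34041) = 1/(-200 - 34041) = 1/(-34241) = -1/34241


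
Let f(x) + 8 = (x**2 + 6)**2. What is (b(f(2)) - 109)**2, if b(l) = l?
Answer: 289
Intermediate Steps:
f(x) = -8 + (6 + x**2)**2 (f(x) = -8 + (x**2 + 6)**2 = -8 + (6 + x**2)**2)
(b(f(2)) - 109)**2 = ((-8 + (6 + 2**2)**2) - 109)**2 = ((-8 + (6 + 4)**2) - 109)**2 = ((-8 + 10**2) - 109)**2 = ((-8 + 100) - 109)**2 = (92 - 109)**2 = (-17)**2 = 289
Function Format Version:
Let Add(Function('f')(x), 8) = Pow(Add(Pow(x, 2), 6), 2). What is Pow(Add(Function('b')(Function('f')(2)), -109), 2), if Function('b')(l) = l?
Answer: 289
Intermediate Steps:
Function('f')(x) = Add(-8, Pow(Add(6, Pow(x, 2)), 2)) (Function('f')(x) = Add(-8, Pow(Add(Pow(x, 2), 6), 2)) = Add(-8, Pow(Add(6, Pow(x, 2)), 2)))
Pow(Add(Function('b')(Function('f')(2)), -109), 2) = Pow(Add(Add(-8, Pow(Add(6, Pow(2, 2)), 2)), -109), 2) = Pow(Add(Add(-8, Pow(Add(6, 4), 2)), -109), 2) = Pow(Add(Add(-8, Pow(10, 2)), -109), 2) = Pow(Add(Add(-8, 100), -109), 2) = Pow(Add(92, -109), 2) = Pow(-17, 2) = 289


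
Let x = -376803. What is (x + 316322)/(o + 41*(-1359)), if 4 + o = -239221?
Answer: 60481/294944 ≈ 0.20506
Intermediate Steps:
o = -239225 (o = -4 - 239221 = -239225)
(x + 316322)/(o + 41*(-1359)) = (-376803 + 316322)/(-239225 + 41*(-1359)) = -60481/(-239225 - 55719) = -60481/(-294944) = -60481*(-1/294944) = 60481/294944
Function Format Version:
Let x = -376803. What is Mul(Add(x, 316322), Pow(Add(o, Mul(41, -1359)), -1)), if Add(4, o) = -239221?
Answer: Rational(60481, 294944) ≈ 0.20506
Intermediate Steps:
o = -239225 (o = Add(-4, -239221) = -239225)
Mul(Add(x, 316322), Pow(Add(o, Mul(41, -1359)), -1)) = Mul(Add(-376803, 316322), Pow(Add(-239225, Mul(41, -1359)), -1)) = Mul(-60481, Pow(Add(-239225, -55719), -1)) = Mul(-60481, Pow(-294944, -1)) = Mul(-60481, Rational(-1, 294944)) = Rational(60481, 294944)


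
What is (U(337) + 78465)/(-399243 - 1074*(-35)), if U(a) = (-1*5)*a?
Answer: -76780/361653 ≈ -0.21230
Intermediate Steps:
U(a) = -5*a
(U(337) + 78465)/(-399243 - 1074*(-35)) = (-5*337 + 78465)/(-399243 - 1074*(-35)) = (-1685 + 78465)/(-399243 + 37590) = 76780/(-361653) = 76780*(-1/361653) = -76780/361653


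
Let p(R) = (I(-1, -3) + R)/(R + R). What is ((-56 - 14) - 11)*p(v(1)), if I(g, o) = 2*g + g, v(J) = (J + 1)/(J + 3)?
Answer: 405/2 ≈ 202.50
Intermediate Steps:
v(J) = (1 + J)/(3 + J)
I(g, o) = 3*g
p(R) = (-3 + R)/(2*R) (p(R) = (3*(-1) + R)/(R + R) = (-3 + R)/((2*R)) = (-3 + R)*(1/(2*R)) = (-3 + R)/(2*R))
((-56 - 14) - 11)*p(v(1)) = ((-56 - 14) - 11)*((-3 + (1 + 1)/(3 + 1))/(2*(((1 + 1)/(3 + 1))))) = (-70 - 11)*((-3 + 2/4)/(2*((2/4)))) = -81*(-3 + (¼)*2)/(2*((¼)*2)) = -81*(-3 + ½)/(2*½) = -81*2*(-5)/(2*2) = -81*(-5/2) = 405/2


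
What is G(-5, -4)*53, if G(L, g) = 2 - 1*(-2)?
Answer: 212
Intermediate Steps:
G(L, g) = 4 (G(L, g) = 2 + 2 = 4)
G(-5, -4)*53 = 4*53 = 212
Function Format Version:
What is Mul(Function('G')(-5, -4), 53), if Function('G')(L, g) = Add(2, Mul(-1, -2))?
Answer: 212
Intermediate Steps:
Function('G')(L, g) = 4 (Function('G')(L, g) = Add(2, 2) = 4)
Mul(Function('G')(-5, -4), 53) = Mul(4, 53) = 212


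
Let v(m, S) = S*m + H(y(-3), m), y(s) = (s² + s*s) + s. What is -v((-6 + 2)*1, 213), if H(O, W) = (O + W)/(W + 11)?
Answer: 5953/7 ≈ 850.43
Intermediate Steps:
y(s) = s + 2*s² (y(s) = (s² + s²) + s = 2*s² + s = s + 2*s²)
H(O, W) = (O + W)/(11 + W)
v(m, S) = S*m + (15 + m)/(11 + m) (v(m, S) = S*m + (-3*(1 + 2*(-3)) + m)/(11 + m) = S*m + (-3*(1 - 6) + m)/(11 + m) = S*m + (-3*(-5) + m)/(11 + m) = S*m + (15 + m)/(11 + m))
-v((-6 + 2)*1, 213) = -(15 + (-6 + 2)*1 + 213*((-6 + 2)*1)*(11 + (-6 + 2)*1))/(11 + (-6 + 2)*1) = -(15 - 4*1 + 213*(-4*1)*(11 - 4*1))/(11 - 4*1) = -(15 - 4 + 213*(-4)*(11 - 4))/(11 - 4) = -(15 - 4 + 213*(-4)*7)/7 = -(15 - 4 - 5964)/7 = -(-5953)/7 = -1*(-5953/7) = 5953/7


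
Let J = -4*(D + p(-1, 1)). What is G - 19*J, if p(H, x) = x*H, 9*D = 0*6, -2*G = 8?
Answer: -80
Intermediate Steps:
G = -4 (G = -1/2*8 = -4)
D = 0 (D = (0*6)/9 = (1/9)*0 = 0)
p(H, x) = H*x
J = 4 (J = -4*(0 - 1*1) = -4*(0 - 1) = -4*(-1) = 4)
G - 19*J = -4 - 19*4 = -4 - 76 = -80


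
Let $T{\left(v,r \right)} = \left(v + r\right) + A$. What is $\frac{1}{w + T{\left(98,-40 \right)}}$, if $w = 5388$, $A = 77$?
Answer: $\frac{1}{5523} \approx 0.00018106$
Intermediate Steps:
$T{\left(v,r \right)} = 77 + r + v$ ($T{\left(v,r \right)} = \left(v + r\right) + 77 = \left(r + v\right) + 77 = 77 + r + v$)
$\frac{1}{w + T{\left(98,-40 \right)}} = \frac{1}{5388 + \left(77 - 40 + 98\right)} = \frac{1}{5388 + 135} = \frac{1}{5523}$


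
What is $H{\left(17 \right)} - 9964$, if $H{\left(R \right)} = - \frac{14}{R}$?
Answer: $- \frac{169402}{17} \approx -9964.8$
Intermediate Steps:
$H{\left(17 \right)} - 9964 = - \frac{14}{17} - 9964 = - \frac{169402}{17}$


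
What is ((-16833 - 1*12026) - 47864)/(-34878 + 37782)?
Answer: -76723/2904 ≈ -26.420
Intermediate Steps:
((-16833 - 1*12026) - 47864)/(-34878 + 37782) = ((-16833 - 12026) - 47864)/2904 = (-28859 - 47864)*(1/2904) = -76723*1/2904 = -76723/2904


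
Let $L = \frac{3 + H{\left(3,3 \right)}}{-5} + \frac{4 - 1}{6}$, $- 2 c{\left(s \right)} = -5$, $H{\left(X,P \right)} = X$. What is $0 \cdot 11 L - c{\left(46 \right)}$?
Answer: $- \frac{5}{2} \approx -2.5$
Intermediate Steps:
$c{\left(s \right)} = \frac{5}{2}$ ($c{\left(s \right)} = \left(- \frac{1}{2}\right) \left(-5\right) = \frac{5}{2}$)
$L = - \frac{7}{10}$ ($L = \frac{3 + 3}{-5} + \frac{4 - 1}{6} = 6 \left(- \frac{1}{5}\right) + \left(4 - 1\right) \frac{1}{6} = - \frac{6}{5} + 3 \cdot \frac{1}{6} = - \frac{6}{5} + \frac{1}{2} = - \frac{7}{10} \approx -0.7$)
$0 \cdot 11 L - c{\left(46 \right)} = 0 \cdot 11 \left(- \frac{7}{10}\right) - \frac{5}{2} = 0 \left(- \frac{7}{10}\right) - \frac{5}{2} = 0 - \frac{5}{2} = - \frac{5}{2}$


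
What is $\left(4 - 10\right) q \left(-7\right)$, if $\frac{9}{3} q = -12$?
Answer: $-168$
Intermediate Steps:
$q = -4$ ($q = \frac{1}{3} \left(-12\right) = -4$)
$\left(4 - 10\right) q \left(-7\right) = \left(4 - 10\right) \left(-4\right) \left(-7\right) = \left(-6\right) \left(-4\right) \left(-7\right) = 24 \left(-7\right) = -168$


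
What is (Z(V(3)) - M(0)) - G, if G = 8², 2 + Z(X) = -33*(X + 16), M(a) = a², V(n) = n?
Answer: -693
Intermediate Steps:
Z(X) = -530 - 33*X (Z(X) = -2 - 33*(X + 16) = -2 - 33*(16 + X) = -2 + (-528 - 33*X) = -530 - 33*X)
G = 64
(Z(V(3)) - M(0)) - G = ((-530 - 33*3) - 1*0²) - 1*64 = ((-530 - 99) - 1*0) - 64 = (-629 + 0) - 64 = -629 - 64 = -693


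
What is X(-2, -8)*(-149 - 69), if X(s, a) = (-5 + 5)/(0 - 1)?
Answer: 0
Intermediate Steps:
X(s, a) = 0 (X(s, a) = 0/(-1) = 0*(-1) = 0)
X(-2, -8)*(-149 - 69) = 0*(-149 - 69) = 0*(-218) = 0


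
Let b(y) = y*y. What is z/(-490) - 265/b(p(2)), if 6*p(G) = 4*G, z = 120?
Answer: -117057/784 ≈ -149.31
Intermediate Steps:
p(G) = 2*G/3 (p(G) = (4*G)/6 = 2*G/3)
b(y) = y²
z/(-490) - 265/b(p(2)) = 120/(-490) - 265/(((⅔)*2)²) = 120*(-1/490) - 265/((4/3)²) = -12/49 - 265/16/9 = -12/49 - 265*9/16 = -12/49 - 2385/16 = -117057/784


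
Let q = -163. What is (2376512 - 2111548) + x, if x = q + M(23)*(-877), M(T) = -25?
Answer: 286726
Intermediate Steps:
x = 21762 (x = -163 - 25*(-877) = -163 + 21925 = 21762)
(2376512 - 2111548) + x = (2376512 - 2111548) + 21762 = 264964 + 21762 = 286726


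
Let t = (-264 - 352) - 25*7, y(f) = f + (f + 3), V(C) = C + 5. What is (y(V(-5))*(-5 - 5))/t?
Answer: 30/791 ≈ 0.037927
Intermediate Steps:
V(C) = 5 + C
y(f) = 3 + 2*f (y(f) = f + (3 + f) = 3 + 2*f)
t = -791 (t = -616 - 175 = -791)
(y(V(-5))*(-5 - 5))/t = ((3 + 2*(5 - 5))*(-5 - 5))/(-791) = ((3 + 2*0)*(-10))*(-1/791) = ((3 + 0)*(-10))*(-1/791) = (3*(-10))*(-1/791) = -30*(-1/791) = 30/791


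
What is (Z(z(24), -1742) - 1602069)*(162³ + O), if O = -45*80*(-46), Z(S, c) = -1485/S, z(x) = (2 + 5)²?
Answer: -346757207488848/49 ≈ -7.0767e+12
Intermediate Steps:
z(x) = 49 (z(x) = 7² = 49)
O = 165600 (O = -3600*(-46) = 165600)
(Z(z(24), -1742) - 1602069)*(162³ + O) = (-1485/49 - 1602069)*(162³ + 165600) = (-1485*1/49 - 1602069)*(4251528 + 165600) = (-1485/49 - 1602069)*4417128 = -78502866/49*4417128 = -346757207488848/49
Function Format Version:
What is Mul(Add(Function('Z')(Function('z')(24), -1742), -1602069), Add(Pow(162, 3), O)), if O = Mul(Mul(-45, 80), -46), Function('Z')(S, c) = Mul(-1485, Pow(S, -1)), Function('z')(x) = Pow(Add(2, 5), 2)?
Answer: Rational(-346757207488848, 49) ≈ -7.0767e+12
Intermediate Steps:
Function('z')(x) = 49 (Function('z')(x) = Pow(7, 2) = 49)
O = 165600 (O = Mul(-3600, -46) = 165600)
Mul(Add(Function('Z')(Function('z')(24), -1742), -1602069), Add(Pow(162, 3), O)) = Mul(Add(Mul(-1485, Pow(49, -1)), -1602069), Add(Pow(162, 3), 165600)) = Mul(Add(Mul(-1485, Rational(1, 49)), -1602069), Add(4251528, 165600)) = Mul(Add(Rational(-1485, 49), -1602069), 4417128) = Mul(Rational(-78502866, 49), 4417128) = Rational(-346757207488848, 49)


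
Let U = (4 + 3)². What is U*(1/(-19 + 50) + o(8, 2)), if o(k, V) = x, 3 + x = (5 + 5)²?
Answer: 147392/31 ≈ 4754.6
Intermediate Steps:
U = 49 (U = 7² = 49)
x = 97 (x = -3 + (5 + 5)² = -3 + 10² = -3 + 100 = 97)
o(k, V) = 97
U*(1/(-19 + 50) + o(8, 2)) = 49*(1/(-19 + 50) + 97) = 49*(1/31 + 97) = 49*(3008/31) = 147392/31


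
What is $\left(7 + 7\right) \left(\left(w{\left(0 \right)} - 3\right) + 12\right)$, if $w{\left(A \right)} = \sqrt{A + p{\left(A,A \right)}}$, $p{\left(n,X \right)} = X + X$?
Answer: $126$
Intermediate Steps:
$p{\left(n,X \right)} = 2 X$
$w{\left(A \right)} = \sqrt{3} \sqrt{A}$ ($w{\left(A \right)} = \sqrt{A + 2 A} = \sqrt{3 A} = \sqrt{3} \sqrt{A}$)
$\left(7 + 7\right) \left(\left(w{\left(0 \right)} - 3\right) + 12\right) = \left(7 + 7\right) \left(\left(\sqrt{3} \sqrt{0} - 3\right) + 12\right) = 14 \left(\left(\sqrt{3} \cdot 0 - 3\right) + 12\right) = 14 \left(\left(0 - 3\right) + 12\right) = 14 \left(-3 + 12\right) = 14 \cdot 9 = 126$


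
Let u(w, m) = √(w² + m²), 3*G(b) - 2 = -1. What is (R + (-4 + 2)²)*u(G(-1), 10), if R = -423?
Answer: -419*√901/3 ≈ -4192.3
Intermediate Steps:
G(b) = ⅓ (G(b) = ⅔ + (⅓)*(-1) = ⅔ - ⅓ = ⅓)
u(w, m) = √(m² + w²)
(R + (-4 + 2)²)*u(G(-1), 10) = (-423 + (-4 + 2)²)*√(10² + (⅓)²) = (-423 + (-2)²)*√(100 + ⅑) = (-423 + 4)*√(901/9) = -419*√901/3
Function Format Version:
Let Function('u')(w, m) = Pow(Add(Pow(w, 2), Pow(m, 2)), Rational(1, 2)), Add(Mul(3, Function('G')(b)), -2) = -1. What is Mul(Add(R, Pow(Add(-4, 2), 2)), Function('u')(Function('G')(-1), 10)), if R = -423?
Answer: Mul(Rational(-419, 3), Pow(901, Rational(1, 2))) ≈ -4192.3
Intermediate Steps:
Function('G')(b) = Rational(1, 3) (Function('G')(b) = Add(Rational(2, 3), Mul(Rational(1, 3), -1)) = Add(Rational(2, 3), Rational(-1, 3)) = Rational(1, 3))
Function('u')(w, m) = Pow(Add(Pow(m, 2), Pow(w, 2)), Rational(1, 2))
Mul(Add(R, Pow(Add(-4, 2), 2)), Function('u')(Function('G')(-1), 10)) = Mul(Add(-423, Pow(Add(-4, 2), 2)), Pow(Add(Pow(10, 2), Pow(Rational(1, 3), 2)), Rational(1, 2))) = Mul(Add(-423, Pow(-2, 2)), Pow(Add(100, Rational(1, 9)), Rational(1, 2))) = Mul(Add(-423, 4), Pow(Rational(901, 9), Rational(1, 2))) = Mul(-419, Mul(Rational(1, 3), Pow(901, Rational(1, 2)))) = Mul(Rational(-419, 3), Pow(901, Rational(1, 2)))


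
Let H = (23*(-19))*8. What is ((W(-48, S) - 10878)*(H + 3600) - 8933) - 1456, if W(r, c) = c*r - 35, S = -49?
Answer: -900733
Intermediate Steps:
W(r, c) = -35 + c*r
H = -3496 (H = -437*8 = -3496)
((W(-48, S) - 10878)*(H + 3600) - 8933) - 1456 = (((-35 - 49*(-48)) - 10878)*(-3496 + 3600) - 8933) - 1456 = (((-35 + 2352) - 10878)*104 - 8933) - 1456 = ((2317 - 10878)*104 - 8933) - 1456 = (-8561*104 - 8933) - 1456 = (-890344 - 8933) - 1456 = -899277 - 1456 = -900733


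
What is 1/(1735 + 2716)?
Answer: 1/4451 ≈ 0.00022467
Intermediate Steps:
1/(1735 + 2716) = 1/4451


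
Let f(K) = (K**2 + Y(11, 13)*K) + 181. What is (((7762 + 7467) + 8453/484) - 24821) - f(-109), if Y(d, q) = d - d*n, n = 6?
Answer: -13373663/484 ≈ -27632.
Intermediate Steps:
Y(d, q) = -5*d (Y(d, q) = d - d*6 = d - 6*d = -5*d)
f(K) = 181 + K**2 - 55*K (f(K) = (K**2 + (-5*11)*K) + 181 = (K**2 - 55*K) + 181 = 181 + K**2 - 55*K)
(((7762 + 7467) + 8453/484) - 24821) - f(-109) = (((7762 + 7467) + 8453/484) - 24821) - (181 + (-109)**2 - 55*(-109)) = ((15229 + 8453*(1/484)) - 24821) - (181 + 11881 + 5995) = ((15229 + 8453/484) - 24821) - 1*18057 = (7379289/484 - 24821) - 18057 = -4634075/484 - 18057 = -13373663/484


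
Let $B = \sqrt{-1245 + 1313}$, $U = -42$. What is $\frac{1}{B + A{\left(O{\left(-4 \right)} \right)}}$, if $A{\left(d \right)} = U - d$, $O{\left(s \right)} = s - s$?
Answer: $- \frac{21}{848} - \frac{\sqrt{17}}{848} \approx -0.029626$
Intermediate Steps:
$O{\left(s \right)} = 0$
$A{\left(d \right)} = -42 - d$
$B = 2 \sqrt{17}$ ($B = \sqrt{68} = 2 \sqrt{17} \approx 8.2462$)
$\frac{1}{B + A{\left(O{\left(-4 \right)} \right)}} = \frac{1}{2 \sqrt{17} - 42} = \frac{1}{-42 + 2 \sqrt{17}}$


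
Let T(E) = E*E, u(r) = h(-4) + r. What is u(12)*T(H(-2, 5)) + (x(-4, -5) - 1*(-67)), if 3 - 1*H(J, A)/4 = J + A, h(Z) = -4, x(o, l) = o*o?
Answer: 83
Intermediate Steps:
x(o, l) = o**2
H(J, A) = 12 - 4*A - 4*J (H(J, A) = 12 - 4*(J + A) = 12 - 4*(A + J) = 12 + (-4*A - 4*J) = 12 - 4*A - 4*J)
u(r) = -4 + r
T(E) = E**2
u(12)*T(H(-2, 5)) + (x(-4, -5) - 1*(-67)) = (-4 + 12)*(12 - 4*5 - 4*(-2))**2 + ((-4)**2 - 1*(-67)) = 8*(12 - 20 + 8)**2 + (16 + 67) = 8*0**2 + 83 = 8*0 + 83 = 0 + 83 = 83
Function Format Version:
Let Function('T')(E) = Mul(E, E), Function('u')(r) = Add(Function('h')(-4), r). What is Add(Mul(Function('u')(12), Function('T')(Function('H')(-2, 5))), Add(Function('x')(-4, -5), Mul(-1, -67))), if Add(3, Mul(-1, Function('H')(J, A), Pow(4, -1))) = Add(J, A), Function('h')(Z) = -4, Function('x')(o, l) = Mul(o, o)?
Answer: 83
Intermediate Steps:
Function('x')(o, l) = Pow(o, 2)
Function('H')(J, A) = Add(12, Mul(-4, A), Mul(-4, J)) (Function('H')(J, A) = Add(12, Mul(-4, Add(J, A))) = Add(12, Mul(-4, Add(A, J))) = Add(12, Add(Mul(-4, A), Mul(-4, J))) = Add(12, Mul(-4, A), Mul(-4, J)))
Function('u')(r) = Add(-4, r)
Function('T')(E) = Pow(E, 2)
Add(Mul(Function('u')(12), Function('T')(Function('H')(-2, 5))), Add(Function('x')(-4, -5), Mul(-1, -67))) = Add(Mul(Add(-4, 12), Pow(Add(12, Mul(-4, 5), Mul(-4, -2)), 2)), Add(Pow(-4, 2), Mul(-1, -67))) = Add(Mul(8, Pow(Add(12, -20, 8), 2)), Add(16, 67)) = Add(Mul(8, Pow(0, 2)), 83) = Add(Mul(8, 0), 83) = Add(0, 83) = 83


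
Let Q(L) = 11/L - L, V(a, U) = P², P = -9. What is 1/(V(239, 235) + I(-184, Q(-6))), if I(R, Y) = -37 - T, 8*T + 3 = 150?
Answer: 8/205 ≈ 0.039024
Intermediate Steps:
T = 147/8 (T = -3/8 + (⅛)*150 = -3/8 + 75/4 = 147/8 ≈ 18.375)
V(a, U) = 81 (V(a, U) = (-9)² = 81)
Q(L) = -L + 11/L
I(R, Y) = -443/8 (I(R, Y) = -37 - 1*147/8 = -37 - 147/8 = -443/8)
1/(V(239, 235) + I(-184, Q(-6))) = 1/(81 - 443/8) = 1/(205/8) = 8/205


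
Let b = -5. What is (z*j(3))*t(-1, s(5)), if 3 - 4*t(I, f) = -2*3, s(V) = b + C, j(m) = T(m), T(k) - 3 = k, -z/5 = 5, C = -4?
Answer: -675/2 ≈ -337.50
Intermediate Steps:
z = -25 (z = -5*5 = -25)
T(k) = 3 + k
j(m) = 3 + m
s(V) = -9 (s(V) = -5 - 4 = -9)
t(I, f) = 9/4 (t(I, f) = ¾ - (-1)*3/2 = ¾ - ¼*(-6) = ¾ + 3/2 = 9/4)
(z*j(3))*t(-1, s(5)) = -25*(3 + 3)*(9/4) = -25*6*(9/4) = -150*9/4 = -675/2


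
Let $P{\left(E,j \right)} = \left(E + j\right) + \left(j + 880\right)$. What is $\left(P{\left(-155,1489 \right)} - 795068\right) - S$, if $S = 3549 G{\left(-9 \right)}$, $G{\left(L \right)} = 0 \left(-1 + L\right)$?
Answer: $-791365$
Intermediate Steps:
$P{\left(E,j \right)} = 880 + E + 2 j$ ($P{\left(E,j \right)} = \left(E + j\right) + \left(880 + j\right) = 880 + E + 2 j$)
$G{\left(L \right)} = 0$
$S = 0$ ($S = 3549 \cdot 0 = 0$)
$\left(P{\left(-155,1489 \right)} - 795068\right) - S = \left(\left(880 - 155 + 2 \cdot 1489\right) - 795068\right) - 0 = \left(\left(880 - 155 + 2978\right) - 795068\right) + 0 = \left(3703 - 795068\right) + 0 = -791365 + 0 = -791365$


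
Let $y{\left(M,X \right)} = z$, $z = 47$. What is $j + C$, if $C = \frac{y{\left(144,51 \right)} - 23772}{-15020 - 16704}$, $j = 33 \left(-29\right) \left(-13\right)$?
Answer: $\frac{394702009}{31724} \approx 12442.0$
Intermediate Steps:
$y{\left(M,X \right)} = 47$
$j = 12441$ ($j = \left(-957\right) \left(-13\right) = 12441$)
$C = \frac{23725}{31724}$ ($C = \frac{47 - 23772}{-15020 - 16704} = - \frac{23725}{-31724} = \left(-23725\right) \left(- \frac{1}{31724}\right) = \frac{23725}{31724} \approx 0.74786$)
$j + C = 12441 + \frac{23725}{31724} = \frac{394702009}{31724}$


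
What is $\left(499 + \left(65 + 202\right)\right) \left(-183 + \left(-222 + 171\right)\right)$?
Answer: $-179244$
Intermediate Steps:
$\left(499 + \left(65 + 202\right)\right) \left(-183 + \left(-222 + 171\right)\right) = \left(499 + 267\right) \left(-183 - 51\right) = 766 \left(-234\right) = -179244$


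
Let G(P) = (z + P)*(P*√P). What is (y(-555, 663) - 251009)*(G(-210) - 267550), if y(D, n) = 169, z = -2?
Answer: 67112242000 - 11167396800*I*√210 ≈ 6.7112e+10 - 1.6183e+11*I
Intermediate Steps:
G(P) = P^(3/2)*(-2 + P) (G(P) = (-2 + P)*(P*√P) = (-2 + P)*P^(3/2) = P^(3/2)*(-2 + P))
(y(-555, 663) - 251009)*(G(-210) - 267550) = (169 - 251009)*((-210)^(3/2)*(-2 - 210) - 267550) = -250840*(-210*I*√210*(-212) - 267550) = -250840*(44520*I*√210 - 267550) = -250840*(-267550 + 44520*I*√210) = 67112242000 - 11167396800*I*√210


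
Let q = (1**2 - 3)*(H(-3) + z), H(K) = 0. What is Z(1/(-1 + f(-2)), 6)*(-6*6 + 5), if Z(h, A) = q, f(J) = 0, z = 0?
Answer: 0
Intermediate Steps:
q = 0 (q = (1**2 - 3)*(0 + 0) = (1 - 3)*0 = -2*0 = 0)
Z(h, A) = 0
Z(1/(-1 + f(-2)), 6)*(-6*6 + 5) = 0*(-6*6 + 5) = 0*(-36 + 5) = 0*(-31) = 0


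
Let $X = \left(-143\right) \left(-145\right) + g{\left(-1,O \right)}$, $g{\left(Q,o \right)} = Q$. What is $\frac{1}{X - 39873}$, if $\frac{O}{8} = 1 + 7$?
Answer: $- \frac{1}{19139} \approx -5.2249 \cdot 10^{-5}$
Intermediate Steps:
$O = 64$ ($O = 8 \left(1 + 7\right) = 8 \cdot 8 = 64$)
$X = 20734$ ($X = \left(-143\right) \left(-145\right) - 1 = 20735 - 1 = 20734$)
$\frac{1}{X - 39873} = \frac{1}{20734 - 39873} = \frac{1}{-19139} = - \frac{1}{19139}$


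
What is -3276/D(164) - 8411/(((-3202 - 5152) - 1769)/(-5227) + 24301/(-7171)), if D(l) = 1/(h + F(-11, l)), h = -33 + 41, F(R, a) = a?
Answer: -30354115174981/54429294 ≈ -5.5768e+5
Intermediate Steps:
h = 8
D(l) = 1/(8 + l)
-3276/D(164) - 8411/(((-3202 - 5152) - 1769)/(-5227) + 24301/(-7171)) = -3276/(1/(8 + 164)) - 8411/(((-3202 - 5152) - 1769)/(-5227) + 24301/(-7171)) = -3276/(1/172) - 8411/((-8354 - 1769)*(-1/5227) + 24301*(-1/7171)) = -3276/1/172 - 8411/(-10123*(-1/5227) - 24301/7171) = -3276*172 - 8411/(10123/5227 - 24301/7171) = -563472 - 8411/(-54429294/37482817) = -563472 - 8411*(-37482817/54429294) = -563472 + 315267973787/54429294 = -30354115174981/54429294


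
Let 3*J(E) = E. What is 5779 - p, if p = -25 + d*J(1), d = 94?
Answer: 17318/3 ≈ 5772.7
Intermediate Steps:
J(E) = E/3
p = 19/3 (p = -25 + 94*((1/3)*1) = -25 + 94*(1/3) = -25 + 94/3 = 19/3 ≈ 6.3333)
5779 - p = 5779 - 1*19/3 = 5779 - 19/3 = 17318/3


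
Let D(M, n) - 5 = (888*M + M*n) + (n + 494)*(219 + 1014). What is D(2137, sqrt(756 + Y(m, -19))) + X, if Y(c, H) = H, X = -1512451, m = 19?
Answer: 994312 + 3370*sqrt(737) ≈ 1.0858e+6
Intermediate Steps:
D(M, n) = 609107 + 888*M + 1233*n + M*n (D(M, n) = 5 + ((888*M + M*n) + (n + 494)*(219 + 1014)) = 5 + ((888*M + M*n) + (494 + n)*1233) = 5 + ((888*M + M*n) + (609102 + 1233*n)) = 5 + (609102 + 888*M + 1233*n + M*n) = 609107 + 888*M + 1233*n + M*n)
D(2137, sqrt(756 + Y(m, -19))) + X = (609107 + 888*2137 + 1233*sqrt(756 - 19) + 2137*sqrt(756 - 19)) - 1512451 = (609107 + 1897656 + 1233*sqrt(737) + 2137*sqrt(737)) - 1512451 = (2506763 + 3370*sqrt(737)) - 1512451 = 994312 + 3370*sqrt(737)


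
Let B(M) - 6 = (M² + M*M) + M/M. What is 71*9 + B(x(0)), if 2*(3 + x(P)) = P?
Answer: 664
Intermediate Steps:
x(P) = -3 + P/2
B(M) = 7 + 2*M² (B(M) = 6 + ((M² + M*M) + M/M) = 6 + ((M² + M²) + 1) = 6 + (2*M² + 1) = 6 + (1 + 2*M²) = 7 + 2*M²)
71*9 + B(x(0)) = 71*9 + (7 + 2*(-3 + (½)*0)²) = 639 + (7 + 2*(-3 + 0)²) = 639 + (7 + 2*(-3)²) = 639 + (7 + 2*9) = 639 + (7 + 18) = 639 + 25 = 664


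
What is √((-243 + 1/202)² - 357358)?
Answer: 3*I*√1352477623/202 ≈ 546.18*I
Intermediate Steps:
√((-243 + 1/202)² - 357358) = √((-49085/202)² - 357358) = √(2409337225/40804 - 357358) = √(-12172298607/40804) = 3*I*√1352477623/202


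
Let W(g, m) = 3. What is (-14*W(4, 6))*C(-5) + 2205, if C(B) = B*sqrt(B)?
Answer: 2205 + 210*I*sqrt(5) ≈ 2205.0 + 469.57*I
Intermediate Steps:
C(B) = B**(3/2)
(-14*W(4, 6))*C(-5) + 2205 = (-14*3)*(-5)**(3/2) + 2205 = -(-210)*I*sqrt(5) + 2205 = 210*I*sqrt(5) + 2205 = 2205 + 210*I*sqrt(5)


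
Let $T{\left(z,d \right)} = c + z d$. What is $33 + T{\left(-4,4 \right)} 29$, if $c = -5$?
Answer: $-576$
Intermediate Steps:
$T{\left(z,d \right)} = -5 + d z$ ($T{\left(z,d \right)} = -5 + z d = -5 + d z$)
$33 + T{\left(-4,4 \right)} 29 = 33 + \left(-5 + 4 \left(-4\right)\right) 29 = 33 + \left(-5 - 16\right) 29 = 33 - 609 = -576$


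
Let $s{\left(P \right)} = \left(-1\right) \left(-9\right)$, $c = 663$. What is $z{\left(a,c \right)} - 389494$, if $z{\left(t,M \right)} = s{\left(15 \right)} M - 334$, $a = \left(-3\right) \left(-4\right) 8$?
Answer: $-383861$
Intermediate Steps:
$s{\left(P \right)} = 9$
$a = 96$ ($a = 12 \cdot 8 = 96$)
$z{\left(t,M \right)} = -334 + 9 M$ ($z{\left(t,M \right)} = 9 M - 334 = -334 + 9 M$)
$z{\left(a,c \right)} - 389494 = \left(-334 + 9 \cdot 663\right) - 389494 = \left(-334 + 5967\right) - 389494 = 5633 - 389494 = -383861$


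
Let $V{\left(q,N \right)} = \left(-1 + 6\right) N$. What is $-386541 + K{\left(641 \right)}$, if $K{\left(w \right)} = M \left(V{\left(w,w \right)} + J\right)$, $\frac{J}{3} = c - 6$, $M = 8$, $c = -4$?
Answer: $-361141$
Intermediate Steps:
$J = -30$ ($J = 3 \left(-4 - 6\right) = 3 \left(-10\right) = -30$)
$V{\left(q,N \right)} = 5 N$
$K{\left(w \right)} = -240 + 40 w$ ($K{\left(w \right)} = 8 \left(5 w - 30\right) = 8 \left(-30 + 5 w\right) = -240 + 40 w$)
$-386541 + K{\left(641 \right)} = -386541 + \left(-240 + 40 \cdot 641\right) = -386541 + \left(-240 + 25640\right) = -386541 + 25400 = -361141$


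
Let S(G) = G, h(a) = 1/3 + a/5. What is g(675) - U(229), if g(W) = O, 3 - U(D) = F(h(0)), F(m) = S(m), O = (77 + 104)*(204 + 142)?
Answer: 187870/3 ≈ 62623.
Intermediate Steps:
h(a) = 1/3 + a/5 (h(a) = 1*(1/3) + a*(1/5) = 1/3 + a/5)
O = 62626 (O = 181*346 = 62626)
F(m) = m
U(D) = 8/3 (U(D) = 3 - (1/3 + (1/5)*0) = 3 - (1/3 + 0) = 3 - 1*1/3 = 3 - 1/3 = 8/3)
g(W) = 62626
g(675) - U(229) = 62626 - 1*8/3 = 62626 - 8/3 = 187870/3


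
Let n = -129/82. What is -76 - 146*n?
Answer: 6301/41 ≈ 153.68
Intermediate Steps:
n = -129/82 (n = -129*1/82 = -129/82 ≈ -1.5732)
-76 - 146*n = -76 - 146*(-129/82) = -76 + 9417/41 = 6301/41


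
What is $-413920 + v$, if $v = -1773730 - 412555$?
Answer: $-2600205$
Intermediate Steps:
$v = -2186285$
$-413920 + v = -413920 - 2186285 = -2600205$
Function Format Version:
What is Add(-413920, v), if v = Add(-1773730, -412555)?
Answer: -2600205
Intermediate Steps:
v = -2186285
Add(-413920, v) = Add(-413920, -2186285) = -2600205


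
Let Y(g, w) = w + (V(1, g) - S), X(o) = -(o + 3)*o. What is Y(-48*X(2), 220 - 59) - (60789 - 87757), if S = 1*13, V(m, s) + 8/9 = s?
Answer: 248356/9 ≈ 27595.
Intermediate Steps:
V(m, s) = -8/9 + s
S = 13
X(o) = -o*(3 + o) (X(o) = -(3 + o)*o = -o*(3 + o))
Y(g, w) = -125/9 + g + w (Y(g, w) = w + ((-8/9 + g) - 1*13) = w + ((-8/9 + g) - 13) = w + (-125/9 + g) = -125/9 + g + w)
Y(-48*X(2), 220 - 59) - (60789 - 87757) = (-125/9 - (-48)*2*(3 + 2) + (220 - 59)) - (60789 - 87757) = (-125/9 - (-48)*2*5 + 161) - 1*(-26968) = (-125/9 - 48*(-10) + 161) + 26968 = (-125/9 + 480 + 161) + 26968 = 5644/9 + 26968 = 248356/9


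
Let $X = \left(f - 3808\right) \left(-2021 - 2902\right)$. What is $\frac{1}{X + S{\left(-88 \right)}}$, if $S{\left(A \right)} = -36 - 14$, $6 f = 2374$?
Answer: $\frac{1}{16798867} \approx 5.9528 \cdot 10^{-8}$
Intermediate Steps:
$f = \frac{1187}{3}$ ($f = \frac{1}{6} \cdot 2374 = \frac{1187}{3} \approx 395.67$)
$S{\left(A \right)} = -50$ ($S{\left(A \right)} = -36 - 14 = -50$)
$X = 16798917$ ($X = \left(\frac{1187}{3} - 3808\right) \left(-2021 - 2902\right) = \left(- \frac{10237}{3}\right) \left(-4923\right) = 16798917$)
$\frac{1}{X + S{\left(-88 \right)}} = \frac{1}{16798917 - 50} = \frac{1}{16798867}$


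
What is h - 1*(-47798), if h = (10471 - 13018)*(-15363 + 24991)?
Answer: -24474718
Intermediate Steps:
h = -24522516 (h = -2547*9628 = -24522516)
h - 1*(-47798) = -24522516 - 1*(-47798) = -24522516 + 47798 = -24474718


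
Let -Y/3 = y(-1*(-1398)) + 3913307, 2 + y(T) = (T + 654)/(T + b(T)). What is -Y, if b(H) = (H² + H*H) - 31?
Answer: 45905122141281/3910175 ≈ 1.1740e+7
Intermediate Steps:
b(H) = -31 + 2*H² (b(H) = (H² + H²) - 31 = 2*H² - 31 = -31 + 2*H²)
y(T) = -2 + (654 + T)/(-31 + T + 2*T²) (y(T) = -2 + (T + 654)/(T + (-31 + 2*T²)) = -2 + (654 + T)/(-31 + T + 2*T²))
Y = -45905122141281/3910175 (Y = -3*((716 - (-1)*(-1398) - 4*(-1*(-1398))²)/(-31 - 1*(-1398) + 2*(-1*(-1398))²) + 3913307) = -3*((716 - 1*1398 - 4*1398²)/(-31 + 1398 + 2*1398²) + 3913307) = -3*((716 - 1398 - 4*1954404)/(-31 + 1398 + 2*1954404) + 3913307) = -3*((716 - 1398 - 7817616)/(-31 + 1398 + 3908808) + 3913307) = -3*(-7818298/3910175 + 3913307) = -3*15301707380427/3910175 = -45905122141281/3910175 ≈ -1.1740e+7)
-Y = -1*(-45905122141281/3910175) = 45905122141281/3910175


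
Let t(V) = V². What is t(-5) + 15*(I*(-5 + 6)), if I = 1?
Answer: 40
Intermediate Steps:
t(-5) + 15*(I*(-5 + 6)) = (-5)² + 15*(1*(-5 + 6)) = 25 + 15*(1*1) = 25 + 15*1 = 25 + 15 = 40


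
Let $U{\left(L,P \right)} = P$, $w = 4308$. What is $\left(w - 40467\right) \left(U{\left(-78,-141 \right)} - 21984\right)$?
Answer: $800017875$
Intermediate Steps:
$\left(w - 40467\right) \left(U{\left(-78,-141 \right)} - 21984\right) = \left(4308 - 40467\right) \left(-141 - 21984\right) = \left(-36159\right) \left(-22125\right) = 800017875$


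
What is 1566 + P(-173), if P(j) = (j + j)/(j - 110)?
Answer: 443524/283 ≈ 1567.2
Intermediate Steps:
P(j) = 2*j/(-110 + j) (P(j) = (2*j)/(-110 + j) = 2*j/(-110 + j))
1566 + P(-173) = 1566 + 2*(-173)/(-110 - 173) = 1566 + 2*(-173)/(-283) = 1566 + 2*(-173)*(-1/283) = 1566 + 346/283 = 443524/283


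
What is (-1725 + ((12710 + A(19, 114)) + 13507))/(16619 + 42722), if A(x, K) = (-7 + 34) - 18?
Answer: 24501/59341 ≈ 0.41288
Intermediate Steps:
A(x, K) = 9 (A(x, K) = 27 - 18 = 9)
(-1725 + ((12710 + A(19, 114)) + 13507))/(16619 + 42722) = (-1725 + ((12710 + 9) + 13507))/(16619 + 42722) = (-1725 + (12719 + 13507))/59341 = (-1725 + 26226)*(1/59341) = 24501*(1/59341) = 24501/59341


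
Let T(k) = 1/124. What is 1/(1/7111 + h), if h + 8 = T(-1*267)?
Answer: -881764/7046877 ≈ -0.12513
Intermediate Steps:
T(k) = 1/124
h = -991/124 (h = -8 + 1/124 = -991/124 ≈ -7.9919)
1/(1/7111 + h) = 1/(1/7111 - 991/124) = 1/(-7046877/881764) = -881764/7046877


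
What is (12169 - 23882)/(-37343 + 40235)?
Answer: -11713/2892 ≈ -4.0501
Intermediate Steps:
(12169 - 23882)/(-37343 + 40235) = -11713/2892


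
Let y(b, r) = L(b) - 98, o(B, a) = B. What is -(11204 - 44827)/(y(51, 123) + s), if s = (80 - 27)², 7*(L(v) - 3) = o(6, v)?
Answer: 235361/19004 ≈ 12.385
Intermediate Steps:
L(v) = 27/7 (L(v) = 3 + (⅐)*6 = 3 + 6/7 = 27/7)
s = 2809 (s = 53² = 2809)
y(b, r) = -659/7 (y(b, r) = 27/7 - 98 = -659/7)
-(11204 - 44827)/(y(51, 123) + s) = -(11204 - 44827)/(-659/7 + 2809) = -(-33623)/19004/7 = -(-33623)*7/19004 = -1*(-235361/19004) = 235361/19004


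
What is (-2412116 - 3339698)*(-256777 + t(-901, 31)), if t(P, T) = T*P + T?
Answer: 1637409154078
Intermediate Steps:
t(P, T) = T + P*T (t(P, T) = P*T + T = T + P*T)
(-2412116 - 3339698)*(-256777 + t(-901, 31)) = (-2412116 - 3339698)*(-256777 + 31*(1 - 901)) = -5751814*(-256777 + 31*(-900)) = -5751814*(-256777 - 27900) = -5751814*(-284677) = 1637409154078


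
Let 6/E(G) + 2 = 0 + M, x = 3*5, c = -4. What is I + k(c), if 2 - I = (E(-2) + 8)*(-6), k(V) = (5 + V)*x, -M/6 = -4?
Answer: 733/11 ≈ 66.636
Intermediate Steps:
M = 24 (M = -6*(-4) = 24)
x = 15
E(G) = 3/11 (E(G) = 6/(-2 + (0 + 24)) = 6/(-2 + 24) = 6/22 = 6*(1/22) = 3/11)
k(V) = 75 + 15*V (k(V) = (5 + V)*15 = 75 + 15*V)
I = 568/11 (I = 2 - (3/11 + 8)*(-6) = 2 - 91*(-6)/11 = 2 - 1*(-546/11) = 2 + 546/11 = 568/11 ≈ 51.636)
I + k(c) = 568/11 + (75 + 15*(-4)) = 568/11 + (75 - 60) = 568/11 + 15 = 733/11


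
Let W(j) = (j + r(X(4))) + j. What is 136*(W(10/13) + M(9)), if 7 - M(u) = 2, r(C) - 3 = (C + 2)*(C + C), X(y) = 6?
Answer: 186592/13 ≈ 14353.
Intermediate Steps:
r(C) = 3 + 2*C*(2 + C) (r(C) = 3 + (C + 2)*(C + C) = 3 + (2 + C)*(2*C) = 3 + 2*C*(2 + C))
M(u) = 5 (M(u) = 7 - 1*2 = 7 - 2 = 5)
W(j) = 99 + 2*j (W(j) = (j + (3 + 2*6**2 + 4*6)) + j = (j + (3 + 2*36 + 24)) + j = (j + (3 + 72 + 24)) + j = (j + 99) + j = (99 + j) + j = 99 + 2*j)
136*(W(10/13) + M(9)) = 136*((99 + 2*(10/13)) + 5) = 136*((99 + 20/13) + 5) = 136*(1307/13 + 5) = 136*(1372/13) = 186592/13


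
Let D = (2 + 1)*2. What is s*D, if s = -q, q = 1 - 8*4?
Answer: 186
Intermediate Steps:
q = -31 (q = 1 - 32 = -31)
D = 6 (D = 3*2 = 6)
s = 31 (s = -1*(-31) = 31)
s*D = 31*6 = 186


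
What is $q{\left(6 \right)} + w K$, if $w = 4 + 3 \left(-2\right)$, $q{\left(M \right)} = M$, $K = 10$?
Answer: $-14$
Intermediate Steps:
$w = -2$ ($w = 4 - 6 = -2$)
$q{\left(6 \right)} + w K = 6 - 20 = -14$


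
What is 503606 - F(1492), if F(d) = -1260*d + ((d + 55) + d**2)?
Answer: 155915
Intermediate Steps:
F(d) = 55 + d**2 - 1259*d (F(d) = -1260*d + ((55 + d) + d**2) = -1260*d + (55 + d + d**2) = 55 + d**2 - 1259*d)
503606 - F(1492) = 503606 - (55 + 1492**2 - 1259*1492) = 503606 - (55 + 2226064 - 1878428) = 503606 - 1*347691 = 503606 - 347691 = 155915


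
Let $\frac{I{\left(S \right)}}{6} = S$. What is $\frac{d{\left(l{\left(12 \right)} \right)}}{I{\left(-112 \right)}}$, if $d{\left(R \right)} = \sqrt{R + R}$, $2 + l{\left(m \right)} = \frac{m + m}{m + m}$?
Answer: $- \frac{i \sqrt{2}}{672} \approx - 0.0021045 i$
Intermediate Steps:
$I{\left(S \right)} = 6 S$
$l{\left(m \right)} = -1$ ($l{\left(m \right)} = -2 + \frac{m + m}{m + m} = -2 + \frac{2 m}{2 m} = -2 + 2 m \frac{1}{2 m} = -2 + 1 = -1$)
$d{\left(R \right)} = \sqrt{2} \sqrt{R}$ ($d{\left(R \right)} = \sqrt{2 R} = \sqrt{2} \sqrt{R}$)
$\frac{d{\left(l{\left(12 \right)} \right)}}{I{\left(-112 \right)}} = \frac{\sqrt{2} \sqrt{-1}}{6 \left(-112\right)} = \frac{\sqrt{2} i}{-672} = i \sqrt{2} \left(- \frac{1}{672}\right) = - \frac{i \sqrt{2}}{672}$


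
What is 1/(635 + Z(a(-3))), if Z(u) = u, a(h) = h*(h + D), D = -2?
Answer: 1/650 ≈ 0.0015385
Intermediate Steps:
a(h) = h*(-2 + h) (a(h) = h*(h - 2) = h*(-2 + h))
1/(635 + Z(a(-3))) = 1/(635 - 3*(-2 - 3)) = 1/(635 - 3*(-5)) = 1/(635 + 15) = 1/650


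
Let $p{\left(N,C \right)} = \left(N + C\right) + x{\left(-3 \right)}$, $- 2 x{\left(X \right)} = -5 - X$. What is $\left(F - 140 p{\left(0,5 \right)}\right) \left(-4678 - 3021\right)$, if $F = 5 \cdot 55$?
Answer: $4349935$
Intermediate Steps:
$x{\left(X \right)} = \frac{5}{2} + \frac{X}{2}$ ($x{\left(X \right)} = - \frac{-5 - X}{2} = \frac{5}{2} + \frac{X}{2}$)
$F = 275$
$p{\left(N,C \right)} = 1 + C + N$ ($p{\left(N,C \right)} = \left(N + C\right) + \left(\frac{5}{2} + \frac{1}{2} \left(-3\right)\right) = \left(C + N\right) + \left(\frac{5}{2} - \frac{3}{2}\right) = \left(C + N\right) + 1 = 1 + C + N$)
$\left(F - 140 p{\left(0,5 \right)}\right) \left(-4678 - 3021\right) = \left(275 - 140 \left(1 + 5 + 0\right)\right) \left(-4678 - 3021\right) = \left(275 - 840\right) \left(-7699\right) = \left(-565\right) \left(-7699\right) = 4349935$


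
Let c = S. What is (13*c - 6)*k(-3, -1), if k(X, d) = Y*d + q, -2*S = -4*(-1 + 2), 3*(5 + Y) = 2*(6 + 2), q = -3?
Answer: -200/3 ≈ -66.667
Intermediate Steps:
Y = ⅓ (Y = -5 + (2*(6 + 2))/3 = -5 + (2*8)/3 = -5 + (⅓)*16 = -5 + 16/3 = ⅓ ≈ 0.33333)
S = 2 (S = -(-2)*(-1 + 2) = -(-2) = -½*(-4) = 2)
k(X, d) = -3 + d/3 (k(X, d) = d/3 - 3 = -3 + d/3)
c = 2
(13*c - 6)*k(-3, -1) = (13*2 - 6)*(-3 + (⅓)*(-1)) = (26 - 6)*(-3 - ⅓) = 20*(-10/3) = -200/3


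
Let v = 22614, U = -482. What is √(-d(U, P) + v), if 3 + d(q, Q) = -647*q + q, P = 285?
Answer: I*√288755 ≈ 537.36*I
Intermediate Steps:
d(q, Q) = -3 - 646*q (d(q, Q) = -3 + (-647*q + q) = -3 - 646*q)
√(-d(U, P) + v) = √(-(-3 - 646*(-482)) + 22614) = √(-(-3 + 311372) + 22614) = √(-1*311369 + 22614) = √(-311369 + 22614) = √(-288755) = I*√288755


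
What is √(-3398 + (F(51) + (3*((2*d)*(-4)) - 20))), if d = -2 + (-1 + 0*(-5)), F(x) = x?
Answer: I*√3295 ≈ 57.402*I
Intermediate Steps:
d = -3 (d = -2 + (-1 + 0) = -2 - 1 = -3)
√(-3398 + (F(51) + (3*((2*d)*(-4)) - 20))) = √(-3398 + (51 + (3*((2*(-3))*(-4)) - 20))) = √(-3398 + (51 + (3*(-6*(-4)) - 20))) = √(-3398 + (51 + (3*24 - 20))) = √(-3398 + (51 + (72 - 20))) = √(-3398 + (51 + 52)) = √(-3398 + 103) = √(-3295) = I*√3295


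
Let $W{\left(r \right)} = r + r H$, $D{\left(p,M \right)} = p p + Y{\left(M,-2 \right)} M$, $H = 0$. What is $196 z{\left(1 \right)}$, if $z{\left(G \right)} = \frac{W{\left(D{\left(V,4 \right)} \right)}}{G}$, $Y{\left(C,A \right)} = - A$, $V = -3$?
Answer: $3332$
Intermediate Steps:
$D{\left(p,M \right)} = p^{2} + 2 M$ ($D{\left(p,M \right)} = p p + \left(-1\right) \left(-2\right) M = p^{2} + 2 M$)
$W{\left(r \right)} = r$ ($W{\left(r \right)} = r + r 0 = r + 0 = r$)
$z{\left(G \right)} = \frac{17}{G}$ ($z{\left(G \right)} = \frac{\left(-3\right)^{2} + 2 \cdot 4}{G} = \frac{9 + 8}{G} = \frac{17}{G}$)
$196 z{\left(1 \right)} = 196 \cdot \frac{17}{1} = 196 \cdot 17 \cdot 1 = 196 \cdot 17 = 3332$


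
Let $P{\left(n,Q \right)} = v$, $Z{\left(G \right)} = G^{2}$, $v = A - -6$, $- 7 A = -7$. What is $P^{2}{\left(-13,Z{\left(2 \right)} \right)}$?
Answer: $49$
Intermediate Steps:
$A = 1$ ($A = \left(- \frac{1}{7}\right) \left(-7\right) = 1$)
$v = 7$ ($v = 1 - -6 = 1 + 6 = 7$)
$P{\left(n,Q \right)} = 7$
$P^{2}{\left(-13,Z{\left(2 \right)} \right)} = 7^{2} = 49$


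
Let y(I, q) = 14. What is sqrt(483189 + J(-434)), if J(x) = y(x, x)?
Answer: sqrt(483203) ≈ 695.13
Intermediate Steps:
J(x) = 14
sqrt(483189 + J(-434)) = sqrt(483189 + 14) = sqrt(483203)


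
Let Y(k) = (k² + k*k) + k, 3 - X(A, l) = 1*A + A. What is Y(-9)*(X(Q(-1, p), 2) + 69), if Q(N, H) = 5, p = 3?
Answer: 9486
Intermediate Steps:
X(A, l) = 3 - 2*A (X(A, l) = 3 - (1*A + A) = 3 - (A + A) = 3 - 2*A)
Y(k) = k + 2*k² (Y(k) = (k² + k²) + k = 2*k² + k = k + 2*k²)
Y(-9)*(X(Q(-1, p), 2) + 69) = (-9*(1 + 2*(-9)))*((3 - 2*5) + 69) = (-9*(1 - 18))*((3 - 10) + 69) = (-9*(-17))*(-7 + 69) = 153*62 = 9486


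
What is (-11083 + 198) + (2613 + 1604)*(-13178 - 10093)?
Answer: -98144692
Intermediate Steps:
(-11083 + 198) + (2613 + 1604)*(-13178 - 10093) = -10885 + 4217*(-23271) = -10885 - 98133807 = -98144692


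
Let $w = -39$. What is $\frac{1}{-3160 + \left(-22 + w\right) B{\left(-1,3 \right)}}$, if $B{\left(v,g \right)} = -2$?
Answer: $- \frac{1}{3038} \approx -0.00032916$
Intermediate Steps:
$\frac{1}{-3160 + \left(-22 + w\right) B{\left(-1,3 \right)}} = \frac{1}{-3160 + \left(-22 - 39\right) \left(-2\right)} = \frac{1}{-3160 - -122} = \frac{1}{-3160 + 122} = \frac{1}{-3038} = - \frac{1}{3038}$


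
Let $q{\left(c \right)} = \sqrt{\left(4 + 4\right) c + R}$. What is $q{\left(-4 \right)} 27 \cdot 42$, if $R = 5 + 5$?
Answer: $1134 i \sqrt{22} \approx 5318.9 i$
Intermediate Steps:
$R = 10$
$q{\left(c \right)} = \sqrt{10 + 8 c}$ ($q{\left(c \right)} = \sqrt{\left(4 + 4\right) c + 10} = \sqrt{8 c + 10} = \sqrt{10 + 8 c}$)
$q{\left(-4 \right)} 27 \cdot 42 = \sqrt{10 + 8 \left(-4\right)} 27 \cdot 42 = \sqrt{10 - 32} \cdot 27 \cdot 42 = \sqrt{-22} \cdot 27 \cdot 42 = i \sqrt{22} \cdot 27 \cdot 42 = 27 i \sqrt{22} \cdot 42 = 1134 i \sqrt{22}$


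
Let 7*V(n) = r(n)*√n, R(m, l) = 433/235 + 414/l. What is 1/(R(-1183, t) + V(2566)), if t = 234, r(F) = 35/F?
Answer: 86496960420/312175008671 - 46665125*√2566/312175008671 ≈ 0.26951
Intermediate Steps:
R(m, l) = 433/235 + 414/l (R(m, l) = 433*(1/235) + 414/l = 433/235 + 414/l)
V(n) = 5/√n (V(n) = ((35/n)*√n)/7 = (35/√n)/7 = 5/√n)
1/(R(-1183, t) + V(2566)) = 1/((433/235 + 414/234) + 5/√2566) = 1/((433/235 + 414*(1/234)) + 5*(√2566/2566)) = 1/((433/235 + 23/13) + 5*√2566/2566) = 1/(11034/3055 + 5*√2566/2566)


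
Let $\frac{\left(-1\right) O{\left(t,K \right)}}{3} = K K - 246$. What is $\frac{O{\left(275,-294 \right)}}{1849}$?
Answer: $- \frac{258570}{1849} \approx -139.84$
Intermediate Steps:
$O{\left(t,K \right)} = 738 - 3 K^{2}$ ($O{\left(t,K \right)} = - 3 \left(K K - 246\right) = - 3 \left(K^{2} - 246\right) = - 3 \left(-246 + K^{2}\right) = 738 - 3 K^{2}$)
$\frac{O{\left(275,-294 \right)}}{1849} = \frac{738 - 3 \left(-294\right)^{2}}{1849} = \left(738 - 259308\right) \frac{1}{1849} = \left(-258570\right) \frac{1}{1849} = - \frac{258570}{1849}$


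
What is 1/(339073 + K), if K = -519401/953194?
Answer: 953194/323201829761 ≈ 2.9492e-6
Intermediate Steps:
K = -519401/953194 (K = -519401*1/953194 = -519401/953194 ≈ -0.54491)
1/(339073 + K) = 1/(339073 - 519401/953194) = 1/(323201829761/953194) = 953194/323201829761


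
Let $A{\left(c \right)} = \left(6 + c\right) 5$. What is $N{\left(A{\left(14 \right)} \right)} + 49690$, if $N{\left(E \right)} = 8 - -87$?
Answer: $49785$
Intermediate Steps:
$A{\left(c \right)} = 30 + 5 c$
$N{\left(E \right)} = 95$ ($N{\left(E \right)} = 8 + 87 = 95$)
$N{\left(A{\left(14 \right)} \right)} + 49690 = 95 + 49690 = 49785$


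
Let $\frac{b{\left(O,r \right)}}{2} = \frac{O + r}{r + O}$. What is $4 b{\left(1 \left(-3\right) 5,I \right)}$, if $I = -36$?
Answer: $8$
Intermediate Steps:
$b{\left(O,r \right)} = 2$ ($b{\left(O,r \right)} = 2 \frac{O + r}{r + O} = 2 \frac{O + r}{O + r} = 2 \cdot 1 = 2$)
$4 b{\left(1 \left(-3\right) 5,I \right)} = 4 \cdot 2 = 8$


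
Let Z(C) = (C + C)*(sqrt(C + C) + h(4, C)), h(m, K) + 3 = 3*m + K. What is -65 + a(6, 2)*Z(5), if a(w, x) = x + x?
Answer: 495 + 40*sqrt(10) ≈ 621.49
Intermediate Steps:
a(w, x) = 2*x
h(m, K) = -3 + K + 3*m (h(m, K) = -3 + (3*m + K) = -3 + (K + 3*m) = -3 + K + 3*m)
Z(C) = 2*C*(9 + C + sqrt(2)*sqrt(C)) (Z(C) = (C + C)*(sqrt(C + C) + (-3 + C + 3*4)) = (2*C)*(sqrt(2*C) + (-3 + C + 12)) = (2*C)*(sqrt(2)*sqrt(C) + (9 + C)) = (2*C)*(9 + C + sqrt(2)*sqrt(C)) = 2*C*(9 + C + sqrt(2)*sqrt(C)))
-65 + a(6, 2)*Z(5) = -65 + (2*2)*(2*5*(9 + 5) + 2*sqrt(2)*5**(3/2)) = -65 + 4*(2*5*14 + 2*sqrt(2)*(5*sqrt(5))) = -65 + 4*(140 + 10*sqrt(10)) = -65 + (560 + 40*sqrt(10)) = 495 + 40*sqrt(10)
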